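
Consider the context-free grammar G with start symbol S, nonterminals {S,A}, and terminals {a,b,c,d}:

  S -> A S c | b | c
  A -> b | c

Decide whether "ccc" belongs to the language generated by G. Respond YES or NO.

CNF form of G:
  S -> A X1 | b | c
  A -> b | c
  T0 -> c
  X1 -> S T0

Fill CYK table bottom-up:
  cell(0,0) c: {A,S,T0}  orig:{A,S}
  cell(1,1) c: {A,S,T0}  orig:{A,S}
  cell(2,2) c: {A,S,T0}  orig:{A,S}
  cell(0,1) cc: {X1}  orig:{}
  cell(1,2) cc: {X1}  orig:{}
  cell(0,2) ccc: {S}

S ∈ T[0,2] ⇒ YES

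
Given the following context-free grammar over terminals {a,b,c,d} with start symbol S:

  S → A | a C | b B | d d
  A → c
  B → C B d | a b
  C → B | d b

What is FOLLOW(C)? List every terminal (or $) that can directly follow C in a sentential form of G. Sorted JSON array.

FIRST sets, iterate to fixpoint:
pass 1:
  A via A→c: +{c}
  B via B→a b: +{a}
  C via C→B: +{a}
  C via C→d b: +{d}
  S via S→A: +{c}
  S via S→a C: +{a}
  S via S→b B: +{b}
  S via S→d d: +{d}
  FIRST(S)={a,b,c,d}  FIRST(A)={c}  FIRST(B)={a}  FIRST(C)={a,d}
pass 2:
  B via B→C B d: +{d}
  FIRST(S)={a,b,c,d}  FIRST(A)={c}  FIRST(B)={a,d}  FIRST(C)={a,d}
pass 3: (stable)
  FIRST(S)={a,b,c,d}  FIRST(A)={c}  FIRST(B)={a,d}  FIRST(C)={a,d}

FOLLOW iteration:
initialize: $ ∈ FOLLOW(S)
[1]
  B→C B d: FOLLOW(C) ⊇ FIRST(B) = {a,d}; new: +{a,d}
  B→C B d: FOLLOW(B) ⊇ FIRST(d) = {d}; new: +{d}
  C→B: FOLLOW(B) ⊇ FOLLOW(C) ⊇ {a,d}; new: +{a}
  S→A: FOLLOW(A) ⊇ FOLLOW(S) ⊇ {$}; new: +{$}
  S→a C: FOLLOW(C) ⊇ FOLLOW(S) ⊇ {$}; new: +{$}
  S→b B: FOLLOW(B) ⊇ FOLLOW(S) ⊇ {$}; new: +{$}
  FOLLOW[S]={$}  FOLLOW[A]={$}  FOLLOW[B]={$,a,d}  FOLLOW[C]={$,a,d}
[2] — fixpoint
  FOLLOW[S]={$}  FOLLOW[A]={$}  FOLLOW[B]={$,a,d}  FOLLOW[C]={$,a,d}

FOLLOW(C) = ["$", "a", "d"]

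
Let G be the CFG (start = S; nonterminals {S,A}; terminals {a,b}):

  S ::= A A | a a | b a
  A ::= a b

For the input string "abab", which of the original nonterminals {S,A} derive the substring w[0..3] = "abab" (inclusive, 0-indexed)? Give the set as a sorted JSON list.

Convert to CNF:
  S -> A A | T0 T0 | T1 T0
  A -> T0 T1
  T0 -> a
  T1 -> b

CYK table (by increasing span), restricted to cells inside w[0..3]:
  T[0,0] 'a' = {T0}  orig:{}
  T[1,1] 'b' = {T1}  orig:{}
  T[2,2] 'a' = {T0}  orig:{}
  T[3,3] 'b' = {T1}  orig:{}
  T[0,1] 'ab' = {A}
  T[1,2] 'ba' = {S}
  T[2,3] 'ab' = {A}
  T[0,2] 'aba' = ∅
  T[1,3] 'bab' = ∅
  T[0,3] 'abab' = {S}

Original NTs in T[0,3] deriving "abab": ["S"]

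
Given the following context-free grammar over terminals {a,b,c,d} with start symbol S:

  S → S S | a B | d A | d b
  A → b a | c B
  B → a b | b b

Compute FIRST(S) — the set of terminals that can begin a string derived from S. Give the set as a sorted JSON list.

FIRST iteration:
iter 1:
  A via A→b a: +{b}
  A via A→c B: +{c}
  B via B→a b: +{a}
  B via B→b b: +{b}
  S via S→a B: +{a}
  S via S→d A: +{d}
  FIRST(S)={a,d}  FIRST(A)={b,c}  FIRST(B)={a,b}
iter 2: — fixpoint
  FIRST(S)={a,d}  FIRST(A)={b,c}  FIRST(B)={a,b}

FIRST(S) = ["a", "d"]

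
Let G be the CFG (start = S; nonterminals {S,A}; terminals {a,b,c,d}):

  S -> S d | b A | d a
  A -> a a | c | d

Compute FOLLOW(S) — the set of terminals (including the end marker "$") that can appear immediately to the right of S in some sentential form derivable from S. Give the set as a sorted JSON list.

FIRST sets, iterate to fixpoint:
iter 1:
  A via A→a a: +{a}
  A via A→c: +{c}
  A via A→d: +{d}
  S via S→b A: +{b}
  S via S→d a: +{d}
  FIRST(S)={b,d}  FIRST(A)={a,c,d}
iter 2: (stable)
  FIRST(S)={b,d}  FIRST(A)={a,c,d}

Compute FOLLOW by fixpoint:
FOLLOW(S) := {$}
[1]
  S→S d: FOLLOW(S) ⊇ FIRST(d) = {d}; new: +{d}
  S→b A: FOLLOW(A) ⊇ FOLLOW(S) ⊇ {$,d}; new: +{$,d}
  S: {$,d}  A: {$,d}
[2] (stable)
  S: {$,d}  A: {$,d}

FOLLOW(S) = ["$", "d"]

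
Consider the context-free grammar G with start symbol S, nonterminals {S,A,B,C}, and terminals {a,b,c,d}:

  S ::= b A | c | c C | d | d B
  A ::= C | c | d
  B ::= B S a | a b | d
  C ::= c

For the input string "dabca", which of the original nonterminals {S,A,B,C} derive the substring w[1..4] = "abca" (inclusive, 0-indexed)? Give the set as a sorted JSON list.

CNF form of G:
  S -> T1 A | T2 C | T3 B | c | d
  A -> c | d
  B -> B X4 | T0 T1 | d
  C -> c
  T0 -> a
  T1 -> b
  T2 -> c
  T3 -> d
  X4 -> S T0

CYK table (by increasing span) — only the sub-triangle for w[1..4]:
  T[1,1] 'a' = {T0}  orig:{}
  T[2,2] 'b' = {T1}  orig:{}
  T[3,3] 'c' = {A,C,S,T2}  orig:{A,C,S}
  T[4,4] 'a' = {T0}  orig:{}
  T[1,2] 'ab' = {B}
  T[2,3] 'bc' = {S}
  T[3,4] 'ca' = {X4}  orig:{}
  T[1,3] 'abc' = ∅
  T[2,4] 'bca' = {X4}  orig:{}
  T[1,4] 'abca' = {B}

Original NTs in T[1,4] deriving "abca": ["B"]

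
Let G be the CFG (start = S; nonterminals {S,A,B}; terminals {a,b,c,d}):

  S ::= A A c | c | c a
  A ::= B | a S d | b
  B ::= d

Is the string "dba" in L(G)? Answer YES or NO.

CNF form of G:
  S -> A X4 | T2 T0 | c
  A -> T0 X3 | b | d
  B -> d
  T0 -> a
  T1 -> d
  T2 -> c
  X3 -> S T1
  X4 -> A T2

Fill CYK table bottom-up:
  [0..0]={A,B,T1}  "d"  orig:{A,B}
  [1..1]={A}  "b"
  [2..2]={T0}  "a"  orig:{}
  [0..1]=∅  "db"
  [1..2]=∅  "ba"
  [0..2]=∅  "dba"

S ∉ T[0,2] ⇒ NO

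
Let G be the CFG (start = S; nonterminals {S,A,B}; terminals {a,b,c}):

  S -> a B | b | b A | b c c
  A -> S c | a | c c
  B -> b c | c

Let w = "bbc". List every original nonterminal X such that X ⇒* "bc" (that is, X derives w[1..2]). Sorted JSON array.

Convert to CNF:
  S -> T1 A | T1 X3 | T2 B | b
  A -> S T0 | T0 T0 | a
  B -> T1 T0 | c
  T0 -> c
  T1 -> b
  T2 -> a
  X3 -> T0 T0

CYK table (by increasing span) (cells [i..j] with 1 ≤ i ≤ j ≤ 2 only):
  [1..1]={S,T1}  "b"  orig:{S}
  [2..2]={B,T0}  "c"  orig:{B}
  [1..2]={A,B}  "bc"

Original NTs in T[1,2] deriving "bc": ["A", "B"]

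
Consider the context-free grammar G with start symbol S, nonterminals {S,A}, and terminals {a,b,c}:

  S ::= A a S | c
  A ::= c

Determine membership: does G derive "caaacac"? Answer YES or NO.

CNF form of G:
  S -> A X1 | c
  A -> c
  T0 -> a
  X1 -> T0 S

CYK table (by increasing span):
  [0..0]={A,S}  "c"
  [1..1]={T0}  "a"  orig:{}
  [2..2]={T0}  "a"  orig:{}
  [3..3]={T0}  "a"  orig:{}
  [4..4]={A,S}  "c"
  [5..5]={T0}  "a"  orig:{}
  [6..6]={A,S}  "c"
  [0..1]=∅  "ca"
  [1..2]=∅  "aa"
  [2..3]=∅  "aa"
  [3..4]={X1}  "ac"  orig:{}
  [4..5]=∅  "ca"
  [5..6]={X1}  "ac"  orig:{}
  [0..2]=∅  "caa"
  [1..3]=∅  "aaa"
  [2..4]=∅  "aac"
  [3..5]=∅  "aca"
  [4..6]={S}  "cac"
  [0..3]=∅  "caaa"
  [1..4]=∅  "aaac"
  [2..5]=∅  "aaca"
  [3..6]={X1}  "acac"  orig:{}
  [0..4]=∅  "caaac"
  [1..5]=∅  "aaaca"
  [2..6]=∅  "aacac"
  [0..5]=∅  "caaaca"
  [1..6]=∅  "aaacac"
  [0..6]=∅  "caaacac"

S ∉ T[0,6] ⇒ NO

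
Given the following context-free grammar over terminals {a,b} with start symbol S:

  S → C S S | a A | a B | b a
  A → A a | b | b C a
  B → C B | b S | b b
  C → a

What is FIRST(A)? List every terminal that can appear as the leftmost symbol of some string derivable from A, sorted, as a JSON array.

FIRST sets, iterate to fixpoint:
[1]
  A via A→b: +{b}
  B via B→b S: +{b}
  C via C→a: +{a}
  S via S→C S S: +{a}
  S via S→b a: +{b}
  S: {a,b}  A: {b}  B: {b}  C: {a}
[2]
  B via B→C B: +{a}
  S: {a,b}  A: {b}  B: {a,b}  C: {a}
[3] done
  S: {a,b}  A: {b}  B: {a,b}  C: {a}

FIRST(A) = ["b"]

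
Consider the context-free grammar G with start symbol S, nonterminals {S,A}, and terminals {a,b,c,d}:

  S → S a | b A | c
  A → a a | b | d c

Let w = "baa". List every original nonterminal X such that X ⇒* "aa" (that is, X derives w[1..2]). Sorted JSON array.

Convert to CNF:
  S -> S T0 | T3 A | c
  A -> T0 T0 | T1 T2 | b
  T0 -> a
  T1 -> d
  T2 -> c
  T3 -> b

CYK table (by increasing span) — only the sub-triangle for w[1..2]:
  [1..1]={T0}  "a"  orig:{}
  [2..2]={T0}  "a"  orig:{}
  [1..2]={A}  "aa"

Original NTs in T[1,2] deriving "aa": ["A"]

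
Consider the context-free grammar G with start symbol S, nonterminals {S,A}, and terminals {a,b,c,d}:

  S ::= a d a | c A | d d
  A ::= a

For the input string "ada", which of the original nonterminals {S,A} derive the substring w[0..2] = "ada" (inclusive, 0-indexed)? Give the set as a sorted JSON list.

Convert to CNF:
  S -> T0 X3 | T1 T1 | T2 A
  A -> a
  T0 -> a
  T1 -> d
  T2 -> c
  X3 -> T1 T0

Fill CYK table bottom-up — only the sub-triangle for w[0..2]:
  [0..0]={A,T0}  "a"  orig:{A}
  [1..1]={T1}  "d"  orig:{}
  [2..2]={A,T0}  "a"  orig:{A}
  [0..1]=∅  "ad"
  [1..2]={X3}  "da"  orig:{}
  [0..2]={S}  "ada"

Original NTs in T[0,2] deriving "ada": ["S"]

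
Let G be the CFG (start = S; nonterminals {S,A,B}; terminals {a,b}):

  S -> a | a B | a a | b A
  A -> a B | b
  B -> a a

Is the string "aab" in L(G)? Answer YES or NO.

CNF form of G:
  S -> T0 B | T0 T0 | T1 A | a
  A -> T0 B | b
  B -> T0 T0
  T0 -> a
  T1 -> b

CYK table (by increasing span):
  [0..0]={S,T0}  "a"  orig:{S}
  [1..1]={S,T0}  "a"  orig:{S}
  [2..2]={A,T1}  "b"  orig:{A}
  [0..1]={B,S}  "aa"
  [1..2]=∅  "ab"
  [0..2]=∅  "aab"

S ∉ T[0,2] ⇒ NO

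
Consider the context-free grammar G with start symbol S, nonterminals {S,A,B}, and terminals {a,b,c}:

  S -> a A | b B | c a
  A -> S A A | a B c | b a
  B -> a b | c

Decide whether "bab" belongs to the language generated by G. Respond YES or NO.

CNF form of G:
  S -> T0 A | T1 T0 | T2 B
  A -> S X3 | T0 X4 | T2 T0
  B -> T0 T2 | c
  T0 -> a
  T1 -> c
  T2 -> b
  X3 -> A A
  X4 -> B T1

CYK table (by increasing span):
  [0..0]={T2}  "b"  orig:{}
  [1..1]={T0}  "a"  orig:{}
  [2..2]={T2}  "b"  orig:{}
  [0..1]={A}  "ba"
  [1..2]={B}  "ab"
  [0..2]={S}  "bab"

S ∈ T[0,2] ⇒ YES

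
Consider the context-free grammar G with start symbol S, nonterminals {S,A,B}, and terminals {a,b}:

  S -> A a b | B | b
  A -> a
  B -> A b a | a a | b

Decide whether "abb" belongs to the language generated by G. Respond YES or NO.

CNF form of G:
  S -> A X3 | A X4 | T1 T1 | b
  A -> a
  B -> A X2 | T1 T1 | b
  T0 -> b
  T1 -> a
  X2 -> T0 T1
  X3 -> T1 T0
  X4 -> T0 T1

Fill CYK table bottom-up:
  cell(0,0) a: {A,T1}  orig:{A}
  cell(1,1) b: {B,S,T0}  orig:{B,S}
  cell(2,2) b: {B,S,T0}  orig:{B,S}
  cell(0,1) ab: {X3}  orig:{}
  cell(1,2) bb: ∅
  cell(0,2) abb: ∅

S ∉ T[0,2] ⇒ NO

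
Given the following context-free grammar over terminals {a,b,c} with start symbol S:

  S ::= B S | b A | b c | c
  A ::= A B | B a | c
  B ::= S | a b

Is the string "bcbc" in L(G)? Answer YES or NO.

CNF form of G:
  S -> B S | T1 A | T1 T2 | c
  A -> A B | B T0 | c
  B -> B S | T0 T1 | T1 A | T1 T2 | c
  T0 -> a
  T1 -> b
  T2 -> c

CYK fill:
  cell(0,0) b: {T1}  orig:{}
  cell(1,1) c: {A,B,S,T2}  orig:{A,B,S}
  cell(2,2) b: {T1}  orig:{}
  cell(3,3) c: {A,B,S,T2}  orig:{A,B,S}
  cell(0,1) bc: {B,S}
  cell(1,2) cb: ∅
  cell(2,3) bc: {B,S}
  cell(0,2) bcb: ∅
  cell(1,3) cbc: {A,B,S}
  cell(0,3) bcbc: {B,S}

S ∈ T[0,3] ⇒ YES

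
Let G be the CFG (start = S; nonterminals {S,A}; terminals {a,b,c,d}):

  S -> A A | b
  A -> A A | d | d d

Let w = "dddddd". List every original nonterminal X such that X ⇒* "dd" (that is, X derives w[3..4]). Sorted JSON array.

Convert to CNF:
  S -> A A | b
  A -> A A | T0 T0 | d
  T0 -> d

CYK table (by increasing span) (cells [i..j] with 3 ≤ i ≤ j ≤ 4 only):
  T[3,3] 'd' = {A,T0}  orig:{A}
  T[4,4] 'd' = {A,T0}  orig:{A}
  T[3,4] 'dd' = {A,S}

Original NTs in T[3,4] deriving "dd": ["A", "S"]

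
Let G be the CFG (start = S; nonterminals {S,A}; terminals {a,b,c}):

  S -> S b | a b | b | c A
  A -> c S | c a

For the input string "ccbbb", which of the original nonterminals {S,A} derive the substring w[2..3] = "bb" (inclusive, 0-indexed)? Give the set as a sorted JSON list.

Convert to CNF:
  S -> S T2 | T0 A | T1 T2 | b
  A -> T0 S | T0 T1
  T0 -> c
  T1 -> a
  T2 -> b

CYK fill (cells [i..j] with 2 ≤ i ≤ j ≤ 3 only):
  T[2,2] 'b' = {S,T2}  orig:{S}
  T[3,3] 'b' = {S,T2}  orig:{S}
  T[2,3] 'bb' = {S}

Original NTs in T[2,3] deriving "bb": ["S"]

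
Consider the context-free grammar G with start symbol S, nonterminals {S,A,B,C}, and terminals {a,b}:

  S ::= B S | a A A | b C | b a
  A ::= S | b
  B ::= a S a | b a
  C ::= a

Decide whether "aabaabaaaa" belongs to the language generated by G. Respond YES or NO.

CNF form of G:
  S -> B S | T0 X4 | T1 C | T1 T0
  A -> B S | T0 X2 | T1 C | T1 T0 | b
  B -> T0 X3 | T1 T0
  C -> a
  T0 -> a
  T1 -> b
  X2 -> A A
  X3 -> S T0
  X4 -> A A

CYK table (by increasing span):
  [0..0]={C,T0}  "a"  orig:{C}
  [1..1]={C,T0}  "a"  orig:{C}
  [2..2]={A,T1}  "b"  orig:{A}
  [3..3]={C,T0}  "a"  orig:{C}
  [4..4]={C,T0}  "a"  orig:{C}
  [5..5]={A,T1}  "b"  orig:{A}
  [6..6]={C,T0}  "a"  orig:{C}
  [7..7]={C,T0}  "a"  orig:{C}
  [8..8]={C,T0}  "a"  orig:{C}
  [9..9]={C,T0}  "a"  orig:{C}
  [0..1]=∅  "aa"
  [1..2]=∅  "ab"
  [2..3]={A,B,S}  "ba"
  [3..4]=∅  "aa"
  [4..5]=∅  "ab"
  [5..6]={A,B,S}  "ba"
  [6..7]=∅  "aa"
  [7..8]=∅  "aa"
  [8..9]=∅  "aa"
  [0..2]=∅  "aab"
  [1..3]=∅  "aba"
  [2..4]={X3}  "baa"  orig:{}
  [3..5]=∅  "aab"
  [4..6]=∅  "aba"
  [5..7]={X3}  "baa"  orig:{}
  [6..8]=∅  "aaa"
  [7..9]=∅  "aaa"
  [0..3]=∅  "aaba"
  [1..4]={B}  "abaa"
  [2..5]=∅  "baab"
  [3..6]=∅  "aaba"
  [4..7]={B}  "abaa"
  [5..8]=∅  "baaa"
  [6..9]=∅  "aaaa"
  [0..4]=∅  "aabaa"
  [1..5]=∅  "abaab"
  [2..6]=∅  "baaba"
  [3..7]=∅  "aabaa"
  [4..8]=∅  "abaaa"
  [5..9]=∅  "baaaa"
  [0..5]=∅  "aabaab"
  [1..6]={A,S}  "abaaba"
  [2..7]=∅  "baabaa"
  [3..8]=∅  "aabaaa"
  [4..9]=∅  "abaaaa"
  [0..6]=∅  "aabaaba"
  [1..7]={X3}  "abaabaa"  orig:{}
  [2..8]=∅  "baabaaa"
  [3..9]=∅  "aabaaaa"
  [0..7]={B}  "aabaabaa"
  [1..8]=∅  "abaabaaa"
  [2..9]=∅  "baabaaaa"
  [0..8]=∅  "aabaabaaa"
  [1..9]=∅  "abaabaaaa"
  [0..9]=∅  "aabaabaaaa"

S ∉ T[0,9] ⇒ NO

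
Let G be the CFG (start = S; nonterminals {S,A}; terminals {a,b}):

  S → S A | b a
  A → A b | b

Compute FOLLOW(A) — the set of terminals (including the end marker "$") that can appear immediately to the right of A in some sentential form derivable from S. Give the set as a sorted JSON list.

FIRST iteration:
pass 1:
  A via A→b: +{b}
  S via S→b a: +{b}
  FIRST[S]={b}  FIRST[A]={b}
pass 2: (no change)
  FIRST[S]={b}  FIRST[A]={b}

FOLLOW sets:
FOLLOW(S) := {$}
round 1:
  A→A b: FOLLOW(A) ⊇ FIRST(b) = {b}; new: +{b}
  S→S A: FOLLOW(S) ⊇ FIRST(A) = {b}; new: +{b}
  S→S A: FOLLOW(A) ⊇ FOLLOW(S) ⊇ {$,b}; new: +{$}
  FOLLOW[S]={$,b}  FOLLOW[A]={$,b}
round 2: (stable)
  FOLLOW[S]={$,b}  FOLLOW[A]={$,b}

FOLLOW(A) = ["$", "b"]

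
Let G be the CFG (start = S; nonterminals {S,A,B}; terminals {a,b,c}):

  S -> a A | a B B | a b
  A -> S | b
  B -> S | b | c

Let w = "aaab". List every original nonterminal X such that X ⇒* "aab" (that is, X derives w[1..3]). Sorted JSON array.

Convert to CNF:
  S -> T0 A | T0 T1 | T0 X4
  A -> T0 A | T0 T1 | T0 X2 | b
  B -> T0 A | T0 T1 | T0 X3 | b | c
  T0 -> a
  T1 -> b
  X2 -> B B
  X3 -> B B
  X4 -> B B

Fill CYK table bottom-up, restricted to cells inside w[1..3]:
  T[1,1] 'a' = {T0}  orig:{}
  T[2,2] 'a' = {T0}  orig:{}
  T[3,3] 'b' = {A,B,T1}  orig:{A,B}
  T[1,2] 'aa' = ∅
  T[2,3] 'ab' = {A,B,S}
  T[1,3] 'aab' = {A,B,S}

Original NTs in T[1,3] deriving "aab": ["A", "B", "S"]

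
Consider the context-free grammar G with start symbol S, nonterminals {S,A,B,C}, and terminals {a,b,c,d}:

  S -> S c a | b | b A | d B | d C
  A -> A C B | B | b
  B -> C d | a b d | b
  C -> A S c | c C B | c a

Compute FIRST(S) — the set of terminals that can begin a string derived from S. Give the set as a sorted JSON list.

FIRST iteration:
pass 1:
  A via A→b: +{b}
  B via B→a b d: +{a}
  B via B→b: +{b}
  C via C→A S c: +{b}
  C via C→c C B: +{c}
  S via S→b: +{b}
  S via S→d B: +{d}
  S: {b,d}  A: {b}  B: {a,b}  C: {b,c}
pass 2:
  A via A→B: +{a}
  B via B→C d: +{c}
  C via C→A S c: +{a}
  S: {b,d}  A: {a,b}  B: {a,b,c}  C: {a,b,c}
pass 3:
  A via A→B: +{c}
  S: {b,d}  A: {a,b,c}  B: {a,b,c}  C: {a,b,c}
pass 4: (stable)
  S: {b,d}  A: {a,b,c}  B: {a,b,c}  C: {a,b,c}

FIRST(S) = ["b", "d"]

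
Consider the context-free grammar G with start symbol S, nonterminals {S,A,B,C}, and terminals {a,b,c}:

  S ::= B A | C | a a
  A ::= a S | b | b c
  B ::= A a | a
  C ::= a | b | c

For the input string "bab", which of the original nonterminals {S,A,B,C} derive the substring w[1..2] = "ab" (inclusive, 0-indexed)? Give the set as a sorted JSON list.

CNF form of G:
  S -> B A | T0 T0 | a | b | c
  A -> T0 S | T1 T2 | b
  B -> A T0 | a
  C -> a | b | c
  T0 -> a
  T1 -> b
  T2 -> c

CYK fill — only the sub-triangle for w[1..2]:
  T[1,1] 'a' = {B,C,S,T0}  orig:{B,C,S}
  T[2,2] 'b' = {A,C,S,T1}  orig:{A,C,S}
  T[1,2] 'ab' = {A,S}

Original NTs in T[1,2] deriving "ab": ["A", "S"]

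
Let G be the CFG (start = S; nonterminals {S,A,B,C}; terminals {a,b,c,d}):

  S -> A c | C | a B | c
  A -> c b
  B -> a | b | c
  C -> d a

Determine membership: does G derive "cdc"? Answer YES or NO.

Convert to CNF:
  S -> A T0 | T2 T3 | T3 B | c
  A -> T0 T1
  B -> a | b | c
  C -> T2 T3
  T0 -> c
  T1 -> b
  T2 -> d
  T3 -> a

CYK fill:
  cell(0,0) c: {B,S,T0}  orig:{B,S}
  cell(1,1) d: {T2}  orig:{}
  cell(2,2) c: {B,S,T0}  orig:{B,S}
  cell(0,1) cd: ∅
  cell(1,2) dc: ∅
  cell(0,2) cdc: ∅

S ∉ T[0,2] ⇒ NO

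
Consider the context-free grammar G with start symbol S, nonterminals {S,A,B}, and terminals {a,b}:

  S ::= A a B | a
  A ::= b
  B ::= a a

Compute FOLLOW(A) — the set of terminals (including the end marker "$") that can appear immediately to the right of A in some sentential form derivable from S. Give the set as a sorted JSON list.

Compute FIRST by fixpoint:
pass 1:
  A via A→b: +{b}
  B via B→a a: +{a}
  S via S→A a B: +{b}
  S via S→a: +{a}
  S: {a,b}  A: {b}  B: {a}
pass 2: (stable)
  S: {a,b}  A: {b}  B: {a}

FOLLOW iteration:
seed FOLLOW(S) with $
round 1:
  S→A a B: FOLLOW(A) ⊇ FIRST(a) = {a}; new: +{a}
  S→A a B: FOLLOW(B) ⊇ FOLLOW(S) ⊇ {$}; new: +{$}
  FOLLOW(S)={$}  FOLLOW(A)={a}  FOLLOW(B)={$}
round 2: (stable)
  FOLLOW(S)={$}  FOLLOW(A)={a}  FOLLOW(B)={$}

FOLLOW(A) = ["a"]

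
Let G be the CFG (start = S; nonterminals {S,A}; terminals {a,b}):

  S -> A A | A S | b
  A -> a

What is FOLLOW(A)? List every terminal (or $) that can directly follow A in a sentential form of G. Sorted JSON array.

FIRST iteration:
[1]
  A via A→a: +{a}
  S via S→A A: +{a}
  S via S→b: +{b}
  FIRST(S)={a,b}  FIRST(A)={a}
[2] done
  FIRST(S)={a,b}  FIRST(A)={a}

FOLLOW sets:
seed FOLLOW(S) with $
[1]
  S→A A: FOLLOW(A) ⊇ FIRST(A) = {a}; new: +{a}
  S→A A: FOLLOW(A) ⊇ FOLLOW(S) ⊇ {$}; new: +{$}
  S→A S: FOLLOW(A) ⊇ FIRST(S) = {a,b}; new: +{b}
  FOLLOW[S]={$}  FOLLOW[A]={$,a,b}
[2] — fixpoint
  FOLLOW[S]={$}  FOLLOW[A]={$,a,b}

FOLLOW(A) = ["$", "a", "b"]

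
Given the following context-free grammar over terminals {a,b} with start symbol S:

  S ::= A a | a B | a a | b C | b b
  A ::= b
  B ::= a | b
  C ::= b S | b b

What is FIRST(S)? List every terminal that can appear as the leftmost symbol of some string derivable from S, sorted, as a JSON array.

Compute FIRST by fixpoint:
[1]
  A via A→b: +{b}
  B via B→a: +{a}
  B via B→b: +{b}
  C via C→b S: +{b}
  S via S→A a: +{b}
  S via S→a B: +{a}
  FIRST(S)={a,b}  FIRST(A)={b}  FIRST(B)={a,b}  FIRST(C)={b}
[2] (no change)
  FIRST(S)={a,b}  FIRST(A)={b}  FIRST(B)={a,b}  FIRST(C)={b}

FIRST(S) = ["a", "b"]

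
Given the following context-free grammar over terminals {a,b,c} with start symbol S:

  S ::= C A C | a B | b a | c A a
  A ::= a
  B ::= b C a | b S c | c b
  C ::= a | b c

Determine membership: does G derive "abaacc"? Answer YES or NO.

Convert to CNF:
  S -> C X5 | T0 T1 | T1 B | T2 X6
  A -> a
  B -> T0 X3 | T0 X4 | T2 T0
  C -> T0 T2 | a
  T0 -> b
  T1 -> a
  T2 -> c
  X3 -> C T1
  X4 -> S T2
  X5 -> A C
  X6 -> A T1

CYK fill:
  [0..0]={A,C,T1}  "a"  orig:{A,C}
  [1..1]={T0}  "b"  orig:{}
  [2..2]={A,C,T1}  "a"  orig:{A,C}
  [3..3]={A,C,T1}  "a"  orig:{A,C}
  [4..4]={T2}  "c"  orig:{}
  [5..5]={T2}  "c"  orig:{}
  [0..1]=∅  "ab"
  [1..2]={S}  "ba"
  [2..3]={X3,X5,X6}  "aa"  orig:{}
  [3..4]=∅  "ac"
  [4..5]=∅  "cc"
  [0..2]=∅  "aba"
  [1..3]={B}  "baa"
  [2..4]=∅  "aac"
  [3..5]=∅  "acc"
  [0..3]={S}  "abaa"
  [1..4]=∅  "baac"
  [2..5]=∅  "aacc"
  [0..4]={X4}  "abaac"  orig:{}
  [1..5]=∅  "baacc"
  [0..5]=∅  "abaacc"

S ∉ T[0,5] ⇒ NO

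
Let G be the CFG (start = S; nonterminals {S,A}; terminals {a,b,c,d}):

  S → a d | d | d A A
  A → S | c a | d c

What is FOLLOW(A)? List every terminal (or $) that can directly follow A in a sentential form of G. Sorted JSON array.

Compute FIRST by fixpoint:
round 1:
  A via A→c a: +{c}
  A via A→d c: +{d}
  S via S→a d: +{a}
  S via S→d: +{d}
  S: {a,d}  A: {c,d}
round 2:
  A via A→S: +{a}
  S: {a,d}  A: {a,c,d}
round 3: done
  S: {a,d}  A: {a,c,d}

Compute FOLLOW by fixpoint:
seed FOLLOW(S) with $
iter 1:
  S→d A A: FOLLOW(A) ⊇ FIRST(A) = {a,c,d}; new: +{a,c,d}
  S→d A A: FOLLOW(A) ⊇ FOLLOW(S) ⊇ {$}; new: +{$}
  FOLLOW(S)={$}  FOLLOW(A)={$,a,c,d}
iter 2:
  A→S: FOLLOW(S) ⊇ FOLLOW(A) ⊇ {$,a,c,d}; new: +{a,c,d}
  FOLLOW(S)={$,a,c,d}  FOLLOW(A)={$,a,c,d}
iter 3: (stable)
  FOLLOW(S)={$,a,c,d}  FOLLOW(A)={$,a,c,d}

FOLLOW(A) = ["$", "a", "c", "d"]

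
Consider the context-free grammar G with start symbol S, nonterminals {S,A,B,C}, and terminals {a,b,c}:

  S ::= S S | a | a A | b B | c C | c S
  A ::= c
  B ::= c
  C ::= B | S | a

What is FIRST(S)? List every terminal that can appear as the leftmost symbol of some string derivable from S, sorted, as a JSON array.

FIRST sets, iterate to fixpoint:
[1]
  A via A→c: +{c}
  B via B→c: +{c}
  C via C→B: +{c}
  C via C→a: +{a}
  S via S→a: +{a}
  S via S→b B: +{b}
  S via S→c C: +{c}
  FIRST(S)={a,b,c}  FIRST(A)={c}  FIRST(B)={c}  FIRST(C)={a,c}
[2]
  C via C→S: +{b}
  FIRST(S)={a,b,c}  FIRST(A)={c}  FIRST(B)={c}  FIRST(C)={a,b,c}
[3] (no change)
  FIRST(S)={a,b,c}  FIRST(A)={c}  FIRST(B)={c}  FIRST(C)={a,b,c}

FIRST(S) = ["a", "b", "c"]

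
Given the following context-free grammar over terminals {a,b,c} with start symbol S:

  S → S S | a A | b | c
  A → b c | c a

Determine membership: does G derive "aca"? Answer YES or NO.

CNF form of G:
  S -> S S | T2 A | b | c
  A -> T0 T1 | T1 T2
  T0 -> b
  T1 -> c
  T2 -> a

Fill CYK table bottom-up:
  T[0,0] 'a' = {T2}  orig:{}
  T[1,1] 'c' = {S,T1}  orig:{S}
  T[2,2] 'a' = {T2}  orig:{}
  T[0,1] 'ac' = ∅
  T[1,2] 'ca' = {A}
  T[0,2] 'aca' = {S}

S ∈ T[0,2] ⇒ YES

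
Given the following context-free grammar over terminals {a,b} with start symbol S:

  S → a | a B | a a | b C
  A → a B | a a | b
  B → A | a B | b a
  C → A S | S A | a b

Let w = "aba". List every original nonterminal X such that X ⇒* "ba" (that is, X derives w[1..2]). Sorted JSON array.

CNF form of G:
  S -> T0 B | T0 T0 | T1 C | a
  A -> T0 B | T0 T0 | b
  B -> T0 B | T0 T0 | T1 T0 | b
  C -> A S | S A | T0 T1
  T0 -> a
  T1 -> b

Fill CYK table bottom-up (cells [i..j] with 1 ≤ i ≤ j ≤ 2 only):
  T[1,1] 'b' = {A,B,T1}  orig:{A,B}
  T[2,2] 'a' = {S,T0}  orig:{S}
  T[1,2] 'ba' = {B,C}

Original NTs in T[1,2] deriving "ba": ["B", "C"]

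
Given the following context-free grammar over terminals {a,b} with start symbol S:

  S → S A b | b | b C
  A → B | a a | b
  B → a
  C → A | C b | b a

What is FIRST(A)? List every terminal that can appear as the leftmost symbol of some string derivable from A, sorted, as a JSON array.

FIRST sets, iterate to fixpoint:
round 1:
  A via A→a a: +{a}
  A via A→b: +{b}
  B via B→a: +{a}
  C via C→A: +{a,b}
  S via S→b: +{b}
  FIRST(S)={b}  FIRST(A)={a,b}  FIRST(B)={a}  FIRST(C)={a,b}
round 2: — fixpoint
  FIRST(S)={b}  FIRST(A)={a,b}  FIRST(B)={a}  FIRST(C)={a,b}

FIRST(A) = ["a", "b"]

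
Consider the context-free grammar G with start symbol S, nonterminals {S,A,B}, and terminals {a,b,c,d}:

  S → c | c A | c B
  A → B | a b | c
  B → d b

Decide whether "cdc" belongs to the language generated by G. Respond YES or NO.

CNF form of G:
  S -> T3 A | T3 B | c
  A -> T0 T1 | T2 T1 | c
  B -> T2 T1
  T0 -> a
  T1 -> b
  T2 -> d
  T3 -> c

Fill CYK table bottom-up:
  cell(0,0) c: {A,S,T3}  orig:{A,S}
  cell(1,1) d: {T2}  orig:{}
  cell(2,2) c: {A,S,T3}  orig:{A,S}
  cell(0,1) cd: ∅
  cell(1,2) dc: ∅
  cell(0,2) cdc: ∅

S ∉ T[0,2] ⇒ NO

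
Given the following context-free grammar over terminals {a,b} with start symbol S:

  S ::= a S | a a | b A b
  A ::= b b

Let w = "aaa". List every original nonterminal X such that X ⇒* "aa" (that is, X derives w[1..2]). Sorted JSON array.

Convert to CNF:
  S -> T0 X2 | T1 S | T1 T1
  A -> T0 T0
  T0 -> b
  T1 -> a
  X2 -> A T0

CYK fill, restricted to cells inside w[1..2]:
  [1..1]={T1}  "a"  orig:{}
  [2..2]={T1}  "a"  orig:{}
  [1..2]={S}  "aa"

Original NTs in T[1,2] deriving "aa": ["S"]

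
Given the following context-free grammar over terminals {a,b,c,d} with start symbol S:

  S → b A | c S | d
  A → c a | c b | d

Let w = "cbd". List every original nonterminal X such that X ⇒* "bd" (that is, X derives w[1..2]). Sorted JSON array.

Convert to CNF:
  S -> T0 S | T2 A | d
  A -> T0 T1 | T0 T2 | d
  T0 -> c
  T1 -> a
  T2 -> b

CYK table (by increasing span) (cells [i..j] with 1 ≤ i ≤ j ≤ 2 only):
  cell(1,1) b: {T2}  orig:{}
  cell(2,2) d: {A,S}
  cell(1,2) bd: {S}

Original NTs in T[1,2] deriving "bd": ["S"]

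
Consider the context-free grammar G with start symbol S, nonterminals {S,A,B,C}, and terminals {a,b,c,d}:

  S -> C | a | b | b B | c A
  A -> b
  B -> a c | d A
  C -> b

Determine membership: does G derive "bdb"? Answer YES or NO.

Convert to CNF:
  S -> T1 A | T3 B | a | b
  A -> b
  B -> T0 T1 | T2 A
  C -> b
  T0 -> a
  T1 -> c
  T2 -> d
  T3 -> b

Fill CYK table bottom-up:
  T[0,0] 'b' = {A,C,S,T3}  orig:{A,C,S}
  T[1,1] 'd' = {T2}  orig:{}
  T[2,2] 'b' = {A,C,S,T3}  orig:{A,C,S}
  T[0,1] 'bd' = ∅
  T[1,2] 'db' = {B}
  T[0,2] 'bdb' = {S}

S ∈ T[0,2] ⇒ YES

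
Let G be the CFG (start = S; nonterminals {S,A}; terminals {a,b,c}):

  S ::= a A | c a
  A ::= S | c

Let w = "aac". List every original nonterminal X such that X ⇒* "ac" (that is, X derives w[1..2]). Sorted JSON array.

CNF form of G:
  S -> T0 A | T1 T0
  A -> T0 A | T1 T0 | c
  T0 -> a
  T1 -> c

CYK table (by increasing span) (cells [i..j] with 1 ≤ i ≤ j ≤ 2 only):
  cell(1,1) a: {T0}  orig:{}
  cell(2,2) c: {A,T1}  orig:{A}
  cell(1,2) ac: {A,S}

Original NTs in T[1,2] deriving "ac": ["A", "S"]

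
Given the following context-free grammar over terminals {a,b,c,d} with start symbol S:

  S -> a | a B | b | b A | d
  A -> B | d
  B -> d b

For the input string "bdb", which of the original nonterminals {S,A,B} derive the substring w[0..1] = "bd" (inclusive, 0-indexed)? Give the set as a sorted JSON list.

CNF form of G:
  S -> T1 A | T2 B | a | b | d
  A -> T0 T1 | d
  B -> T0 T1
  T0 -> d
  T1 -> b
  T2 -> a

CYK table (by increasing span), restricted to cells inside w[0..1]:
  cell(0,0) b: {S,T1}  orig:{S}
  cell(1,1) d: {A,S,T0}  orig:{A,S}
  cell(0,1) bd: {S}

Original NTs in T[0,1] deriving "bd": ["S"]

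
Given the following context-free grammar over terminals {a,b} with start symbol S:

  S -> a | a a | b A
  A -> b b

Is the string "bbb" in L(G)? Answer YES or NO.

CNF form of G:
  S -> T0 A | T1 T1 | a
  A -> T0 T0
  T0 -> b
  T1 -> a

CYK fill:
  [0..0]={T0}  "b"  orig:{}
  [1..1]={T0}  "b"  orig:{}
  [2..2]={T0}  "b"  orig:{}
  [0..1]={A}  "bb"
  [1..2]={A}  "bb"
  [0..2]={S}  "bbb"

S ∈ T[0,2] ⇒ YES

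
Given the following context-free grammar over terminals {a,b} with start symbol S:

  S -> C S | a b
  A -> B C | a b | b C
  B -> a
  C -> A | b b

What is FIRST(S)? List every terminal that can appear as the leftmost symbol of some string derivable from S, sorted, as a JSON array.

FIRST sets, iterate to fixpoint:
iter 1:
  A via A→a b: +{a}
  A via A→b C: +{b}
  B via B→a: +{a}
  C via C→A: +{a,b}
  S via S→C S: +{a,b}
  S: {a,b}  A: {a,b}  B: {a}  C: {a,b}
iter 2: — fixpoint
  S: {a,b}  A: {a,b}  B: {a}  C: {a,b}

FIRST(S) = ["a", "b"]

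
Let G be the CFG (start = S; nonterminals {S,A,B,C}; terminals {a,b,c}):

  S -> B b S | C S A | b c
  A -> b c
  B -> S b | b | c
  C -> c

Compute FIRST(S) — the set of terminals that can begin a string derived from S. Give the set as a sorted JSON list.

FIRST iteration:
pass 1:
  A via A→b c: +{b}
  B via B→b: +{b}
  B via B→c: +{c}
  C via C→c: +{c}
  S via S→B b S: +{b,c}
  S: {b,c}  A: {b}  B: {b,c}  C: {c}
pass 2: — fixpoint
  S: {b,c}  A: {b}  B: {b,c}  C: {c}

FIRST(S) = ["b", "c"]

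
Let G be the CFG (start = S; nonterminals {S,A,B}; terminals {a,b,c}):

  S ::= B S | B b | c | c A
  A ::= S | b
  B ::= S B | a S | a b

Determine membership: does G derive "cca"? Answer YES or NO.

Convert to CNF:
  S -> B S | B T0 | T1 A | c
  A -> B S | B T0 | T1 A | b | c
  B -> S B | T2 S | T2 T0
  T0 -> b
  T1 -> c
  T2 -> a

Fill CYK table bottom-up:
  [0..0]={A,S,T1}  "c"  orig:{A,S}
  [1..1]={A,S,T1}  "c"  orig:{A,S}
  [2..2]={T2}  "a"  orig:{}
  [0..1]={A,S}  "cc"
  [1..2]=∅  "ca"
  [0..2]=∅  "cca"

S ∉ T[0,2] ⇒ NO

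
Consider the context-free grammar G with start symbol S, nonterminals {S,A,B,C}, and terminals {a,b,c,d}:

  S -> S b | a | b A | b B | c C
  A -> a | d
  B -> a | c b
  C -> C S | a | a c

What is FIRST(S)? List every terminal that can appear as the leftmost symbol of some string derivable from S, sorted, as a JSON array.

FIRST iteration:
pass 1:
  A via A→a: +{a}
  A via A→d: +{d}
  B via B→a: +{a}
  B via B→c b: +{c}
  C via C→a: +{a}
  S via S→a: +{a}
  S via S→b A: +{b}
  S via S→c C: +{c}
  FIRST(S)={a,b,c}  FIRST(A)={a,d}  FIRST(B)={a,c}  FIRST(C)={a}
pass 2: — fixpoint
  FIRST(S)={a,b,c}  FIRST(A)={a,d}  FIRST(B)={a,c}  FIRST(C)={a}

FIRST(S) = ["a", "b", "c"]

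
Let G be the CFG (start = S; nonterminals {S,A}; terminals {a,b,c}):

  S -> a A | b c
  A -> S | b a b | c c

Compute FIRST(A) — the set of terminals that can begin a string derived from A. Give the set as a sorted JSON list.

Compute FIRST by fixpoint:
iter 1:
  A via A→b a b: +{b}
  A via A→c c: +{c}
  S via S→a A: +{a}
  S via S→b c: +{b}
  S: {a,b}  A: {b,c}
iter 2:
  A via A→S: +{a}
  S: {a,b}  A: {a,b,c}
iter 3: — fixpoint
  S: {a,b}  A: {a,b,c}

FIRST(A) = ["a", "b", "c"]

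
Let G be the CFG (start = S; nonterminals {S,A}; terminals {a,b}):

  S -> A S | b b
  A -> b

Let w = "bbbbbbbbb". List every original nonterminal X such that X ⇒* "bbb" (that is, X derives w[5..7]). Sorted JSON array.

CNF form of G:
  S -> A S | T0 T0
  A -> b
  T0 -> b

CYK fill (cells [i..j] with 5 ≤ i ≤ j ≤ 7 only):
  [5..5]={A,T0}  "b"  orig:{A}
  [6..6]={A,T0}  "b"  orig:{A}
  [7..7]={A,T0}  "b"  orig:{A}
  [5..6]={S}  "bb"
  [6..7]={S}  "bb"
  [5..7]={S}  "bbb"

Original NTs in T[5,7] deriving "bbb": ["S"]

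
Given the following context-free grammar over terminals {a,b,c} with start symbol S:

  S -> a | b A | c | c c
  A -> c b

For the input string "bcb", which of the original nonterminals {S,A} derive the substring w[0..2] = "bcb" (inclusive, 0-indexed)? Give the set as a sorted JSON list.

CNF form of G:
  S -> T0 T0 | T1 A | a | c
  A -> T0 T1
  T0 -> c
  T1 -> b

CYK fill — only the sub-triangle for w[0..2]:
  cell(0,0) b: {T1}  orig:{}
  cell(1,1) c: {S,T0}  orig:{S}
  cell(2,2) b: {T1}  orig:{}
  cell(0,1) bc: ∅
  cell(1,2) cb: {A}
  cell(0,2) bcb: {S}

Original NTs in T[0,2] deriving "bcb": ["S"]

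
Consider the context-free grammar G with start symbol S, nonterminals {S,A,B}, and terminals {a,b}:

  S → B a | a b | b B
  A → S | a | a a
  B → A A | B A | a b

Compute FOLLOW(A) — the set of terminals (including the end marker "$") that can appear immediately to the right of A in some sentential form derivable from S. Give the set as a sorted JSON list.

Compute FIRST by fixpoint:
pass 1:
  A via A→a: +{a}
  B via B→A A: +{a}
  S via S→B a: +{a}
  S via S→b B: +{b}
  FIRST(S)={a,b}  FIRST(A)={a}  FIRST(B)={a}
pass 2:
  A via A→S: +{b}
  B via B→A A: +{b}
  FIRST(S)={a,b}  FIRST(A)={a,b}  FIRST(B)={a,b}
pass 3: — fixpoint
  FIRST(S)={a,b}  FIRST(A)={a,b}  FIRST(B)={a,b}

FOLLOW iteration:
FOLLOW(S) := {$}
pass 1:
  B→A A: FOLLOW(A) ⊇ FIRST(A) = {a,b}; new: +{a,b}
  B→B A: FOLLOW(B) ⊇ FIRST(A) = {a,b}; new: +{a,b}
  S→b B: FOLLOW(B) ⊇ FOLLOW(S) ⊇ {$}; new: +{$}
  S: {$}  A: {a,b}  B: {$,a,b}
pass 2:
  A→S: FOLLOW(S) ⊇ FOLLOW(A) ⊇ {a,b}; new: +{a,b}
  B→A A: FOLLOW(A) ⊇ FOLLOW(B) ⊇ {$,a,b}; new: +{$}
  S: {$,a,b}  A: {$,a,b}  B: {$,a,b}
pass 3: — fixpoint
  S: {$,a,b}  A: {$,a,b}  B: {$,a,b}

FOLLOW(A) = ["$", "a", "b"]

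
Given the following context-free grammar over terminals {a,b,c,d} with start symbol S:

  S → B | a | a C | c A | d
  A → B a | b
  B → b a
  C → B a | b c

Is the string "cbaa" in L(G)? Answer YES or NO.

Convert to CNF:
  S -> T0 C | T1 T0 | T2 A | a | d
  A -> B T0 | b
  B -> T1 T0
  C -> B T0 | T1 T2
  T0 -> a
  T1 -> b
  T2 -> c

CYK table (by increasing span):
  T[0,0] 'c' = {T2}  orig:{}
  T[1,1] 'b' = {A,T1}  orig:{A}
  T[2,2] 'a' = {S,T0}  orig:{S}
  T[3,3] 'a' = {S,T0}  orig:{S}
  T[0,1] 'cb' = {S}
  T[1,2] 'ba' = {B,S}
  T[2,3] 'aa' = ∅
  T[0,2] 'cba' = ∅
  T[1,3] 'baa' = {A,C}
  T[0,3] 'cbaa' = {S}

S ∈ T[0,3] ⇒ YES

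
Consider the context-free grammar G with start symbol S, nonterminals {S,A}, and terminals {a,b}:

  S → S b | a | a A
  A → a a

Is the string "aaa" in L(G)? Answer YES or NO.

Convert to CNF:
  S -> S T1 | T0 A | a
  A -> T0 T0
  T0 -> a
  T1 -> b

CYK fill:
  [0..0]={S,T0}  "a"  orig:{S}
  [1..1]={S,T0}  "a"  orig:{S}
  [2..2]={S,T0}  "a"  orig:{S}
  [0..1]={A}  "aa"
  [1..2]={A}  "aa"
  [0..2]={S}  "aaa"

S ∈ T[0,2] ⇒ YES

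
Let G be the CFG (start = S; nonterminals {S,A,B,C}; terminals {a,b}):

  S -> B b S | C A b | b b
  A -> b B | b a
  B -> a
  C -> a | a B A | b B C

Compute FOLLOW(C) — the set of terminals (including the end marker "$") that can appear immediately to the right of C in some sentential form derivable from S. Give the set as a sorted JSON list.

FIRST iteration:
[1]
  A via A→b B: +{b}
  B via B→a: +{a}
  C via C→a: +{a}
  C via C→b B C: +{b}
  S via S→B b S: +{a}
  S via S→C A b: +{b}
  S: {a,b}  A: {b}  B: {a}  C: {a,b}
[2] done
  S: {a,b}  A: {b}  B: {a}  C: {a,b}

Compute FOLLOW by fixpoint:
seed FOLLOW(S) with $
[1]
  C→a B A: FOLLOW(B) ⊇ FIRST(A) = {b}; new: +{b}
  C→b B C: FOLLOW(B) ⊇ FIRST(C) = {a,b}; new: +{a}
  S→C A b: FOLLOW(C) ⊇ FIRST(A) = {b}; new: +{b}
  S→C A b: FOLLOW(A) ⊇ FIRST(b) = {b}; new: +{b}
  FOLLOW(S)={$}  FOLLOW(A)={b}  FOLLOW(B)={a,b}  FOLLOW(C)={b}
[2] (no change)
  FOLLOW(S)={$}  FOLLOW(A)={b}  FOLLOW(B)={a,b}  FOLLOW(C)={b}

FOLLOW(C) = ["b"]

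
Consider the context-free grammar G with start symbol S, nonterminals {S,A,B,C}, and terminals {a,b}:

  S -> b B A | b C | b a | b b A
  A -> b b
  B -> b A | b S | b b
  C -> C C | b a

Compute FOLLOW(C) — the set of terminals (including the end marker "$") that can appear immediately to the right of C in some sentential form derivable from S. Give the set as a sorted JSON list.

Compute FIRST by fixpoint:
pass 1:
  A via A→b b: +{b}
  B via B→b A: +{b}
  C via C→b a: +{b}
  S via S→b B A: +{b}
  FIRST(S)={b}  FIRST(A)={b}  FIRST(B)={b}  FIRST(C)={b}
pass 2: (stable)
  FIRST(S)={b}  FIRST(A)={b}  FIRST(B)={b}  FIRST(C)={b}

FOLLOW sets:
seed FOLLOW(S) with $
pass 1:
  C→C C: FOLLOW(C) ⊇ FIRST(C) = {b}; new: +{b}
  S→b B A: FOLLOW(B) ⊇ FIRST(A) = {b}; new: +{b}
  S→b B A: FOLLOW(A) ⊇ FOLLOW(S) ⊇ {$}; new: +{$}
  S→b C: FOLLOW(C) ⊇ FOLLOW(S) ⊇ {$}; new: +{$}
  FOLLOW(S)={$}  FOLLOW(A)={$}  FOLLOW(B)={b}  FOLLOW(C)={$,b}
pass 2:
  B→b A: FOLLOW(A) ⊇ FOLLOW(B) ⊇ {b}; new: +{b}
  B→b S: FOLLOW(S) ⊇ FOLLOW(B) ⊇ {b}; new: +{b}
  FOLLOW(S)={$,b}  FOLLOW(A)={$,b}  FOLLOW(B)={b}  FOLLOW(C)={$,b}
pass 3: (stable)
  FOLLOW(S)={$,b}  FOLLOW(A)={$,b}  FOLLOW(B)={b}  FOLLOW(C)={$,b}

FOLLOW(C) = ["$", "b"]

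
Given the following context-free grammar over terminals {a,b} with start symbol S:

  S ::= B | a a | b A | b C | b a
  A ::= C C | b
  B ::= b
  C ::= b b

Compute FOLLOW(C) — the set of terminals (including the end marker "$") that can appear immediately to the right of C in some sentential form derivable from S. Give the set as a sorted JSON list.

Compute FIRST by fixpoint:
iter 1:
  A via A→b: +{b}
  B via B→b: +{b}
  C via C→b b: +{b}
  S via S→B: +{b}
  S via S→a a: +{a}
  FIRST[S]={a,b}  FIRST[A]={b}  FIRST[B]={b}  FIRST[C]={b}
iter 2: (stable)
  FIRST[S]={a,b}  FIRST[A]={b}  FIRST[B]={b}  FIRST[C]={b}

Compute FOLLOW by fixpoint:
seed FOLLOW(S) with $
[1]
  A→C C: FOLLOW(C) ⊇ FIRST(C) = {b}; new: +{b}
  S→B: FOLLOW(B) ⊇ FOLLOW(S) ⊇ {$}; new: +{$}
  S→b A: FOLLOW(A) ⊇ FOLLOW(S) ⊇ {$}; new: +{$}
  S→b C: FOLLOW(C) ⊇ FOLLOW(S) ⊇ {$}; new: +{$}
  FOLLOW(S)={$}  FOLLOW(A)={$}  FOLLOW(B)={$}  FOLLOW(C)={$,b}
[2] done
  FOLLOW(S)={$}  FOLLOW(A)={$}  FOLLOW(B)={$}  FOLLOW(C)={$,b}

FOLLOW(C) = ["$", "b"]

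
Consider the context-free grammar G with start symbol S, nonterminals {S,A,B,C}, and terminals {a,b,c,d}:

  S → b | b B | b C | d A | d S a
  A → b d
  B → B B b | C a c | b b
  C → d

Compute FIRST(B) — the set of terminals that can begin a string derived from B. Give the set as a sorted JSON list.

FIRST sets, iterate to fixpoint:
iter 1:
  A via A→b d: +{b}
  B via B→b b: +{b}
  C via C→d: +{d}
  S via S→b: +{b}
  S via S→d A: +{d}
  S: {b,d}  A: {b}  B: {b}  C: {d}
iter 2:
  B via B→C a c: +{d}
  S: {b,d}  A: {b}  B: {b,d}  C: {d}
iter 3: — fixpoint
  S: {b,d}  A: {b}  B: {b,d}  C: {d}

FIRST(B) = ["b", "d"]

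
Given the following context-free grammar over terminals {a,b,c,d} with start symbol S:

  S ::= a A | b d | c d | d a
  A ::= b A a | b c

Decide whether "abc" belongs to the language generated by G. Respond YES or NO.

CNF form of G:
  S -> T0 T3 | T1 A | T2 T3 | T3 T1
  A -> T0 T2 | T0 X4
  T0 -> b
  T1 -> a
  T2 -> c
  T3 -> d
  X4 -> A T1

CYK fill:
  cell(0,0) a: {T1}  orig:{}
  cell(1,1) b: {T0}  orig:{}
  cell(2,2) c: {T2}  orig:{}
  cell(0,1) ab: ∅
  cell(1,2) bc: {A}
  cell(0,2) abc: {S}

S ∈ T[0,2] ⇒ YES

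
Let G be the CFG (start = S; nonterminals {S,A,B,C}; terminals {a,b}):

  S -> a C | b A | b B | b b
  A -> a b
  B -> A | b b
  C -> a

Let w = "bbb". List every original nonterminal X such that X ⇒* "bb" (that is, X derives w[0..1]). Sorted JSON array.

CNF form of G:
  S -> T0 C | T1 A | T1 B | T1 T1
  A -> T0 T1
  B -> T0 T1 | T1 T1
  C -> a
  T0 -> a
  T1 -> b

Fill CYK table bottom-up — only the sub-triangle for w[0..1]:
  [0..0]={T1}  "b"  orig:{}
  [1..1]={T1}  "b"  orig:{}
  [0..1]={B,S}  "bb"

Original NTs in T[0,1] deriving "bb": ["B", "S"]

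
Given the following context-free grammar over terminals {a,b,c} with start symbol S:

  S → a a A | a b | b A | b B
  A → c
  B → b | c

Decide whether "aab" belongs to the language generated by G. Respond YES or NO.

CNF form of G:
  S -> T0 T1 | T0 X2 | T1 A | T1 B
  A -> c
  B -> b | c
  T0 -> a
  T1 -> b
  X2 -> T0 A

Fill CYK table bottom-up:
  [0..0]={T0}  "a"  orig:{}
  [1..1]={T0}  "a"  orig:{}
  [2..2]={B,T1}  "b"  orig:{B}
  [0..1]=∅  "aa"
  [1..2]={S}  "ab"
  [0..2]=∅  "aab"

S ∉ T[0,2] ⇒ NO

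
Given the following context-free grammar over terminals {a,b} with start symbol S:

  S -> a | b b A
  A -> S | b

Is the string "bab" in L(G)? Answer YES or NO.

CNF form of G:
  S -> T0 X2 | a
  A -> T0 X1 | a | b
  T0 -> b
  X1 -> T0 A
  X2 -> T0 A

CYK table (by increasing span):
  cell(0,0) b: {A,T0}  orig:{A}
  cell(1,1) a: {A,S}
  cell(2,2) b: {A,T0}  orig:{A}
  cell(0,1) ba: {X1,X2}  orig:{}
  cell(1,2) ab: ∅
  cell(0,2) bab: ∅

S ∉ T[0,2] ⇒ NO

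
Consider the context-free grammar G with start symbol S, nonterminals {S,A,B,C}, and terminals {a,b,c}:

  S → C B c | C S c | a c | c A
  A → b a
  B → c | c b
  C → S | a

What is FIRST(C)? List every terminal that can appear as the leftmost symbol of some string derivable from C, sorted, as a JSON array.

FIRST sets, iterate to fixpoint:
iter 1:
  A via A→b a: +{b}
  B via B→c: +{c}
  C via C→a: +{a}
  S via S→C B c: +{a}
  S via S→c A: +{c}
  FIRST(S)={a,c}  FIRST(A)={b}  FIRST(B)={c}  FIRST(C)={a}
iter 2:
  C via C→S: +{c}
  FIRST(S)={a,c}  FIRST(A)={b}  FIRST(B)={c}  FIRST(C)={a,c}
iter 3: — fixpoint
  FIRST(S)={a,c}  FIRST(A)={b}  FIRST(B)={c}  FIRST(C)={a,c}

FIRST(C) = ["a", "c"]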